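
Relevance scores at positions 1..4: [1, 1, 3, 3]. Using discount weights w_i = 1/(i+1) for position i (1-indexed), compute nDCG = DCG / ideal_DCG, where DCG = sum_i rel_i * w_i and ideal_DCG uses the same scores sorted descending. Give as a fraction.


Position discount weights w_i = 1/(i+1) for i=1..4:
Weights = [1/2, 1/3, 1/4, 1/5]
Actual relevance: [1, 1, 3, 3]
DCG = 1/2 + 1/3 + 3/4 + 3/5 = 131/60
Ideal relevance (sorted desc): [3, 3, 1, 1]
Ideal DCG = 3/2 + 3/3 + 1/4 + 1/5 = 59/20
nDCG = DCG / ideal_DCG = 131/60 / 59/20 = 131/177

131/177


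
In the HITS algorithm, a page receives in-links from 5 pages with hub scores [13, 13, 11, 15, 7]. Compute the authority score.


Authority = sum of hub scores of in-linkers
In-link 1: hub score = 13
In-link 2: hub score = 13
In-link 3: hub score = 11
In-link 4: hub score = 15
In-link 5: hub score = 7
Authority = 13 + 13 + 11 + 15 + 7 = 59

59


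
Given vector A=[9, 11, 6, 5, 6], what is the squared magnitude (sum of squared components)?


|A|^2 = sum of squared components
A[0]^2 = 9^2 = 81
A[1]^2 = 11^2 = 121
A[2]^2 = 6^2 = 36
A[3]^2 = 5^2 = 25
A[4]^2 = 6^2 = 36
Sum = 81 + 121 + 36 + 25 + 36 = 299

299


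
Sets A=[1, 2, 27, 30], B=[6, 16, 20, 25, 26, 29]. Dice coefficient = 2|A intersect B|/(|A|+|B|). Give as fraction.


A intersect B = []
|A intersect B| = 0
|A| = 4, |B| = 6
Dice = 2*0 / (4+6)
= 0 / 10 = 0

0


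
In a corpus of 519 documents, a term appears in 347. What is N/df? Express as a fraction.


IDF ratio = N / df
= 519 / 347
= 519/347

519/347


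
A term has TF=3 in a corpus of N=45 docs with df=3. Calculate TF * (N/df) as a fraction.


TF * (N/df)
= 3 * (45/3)
= 3 * 15
= 45

45


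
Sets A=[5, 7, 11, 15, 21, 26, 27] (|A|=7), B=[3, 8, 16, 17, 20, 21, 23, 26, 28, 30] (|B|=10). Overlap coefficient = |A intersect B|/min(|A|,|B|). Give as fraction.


A intersect B = [21, 26]
|A intersect B| = 2
min(|A|, |B|) = min(7, 10) = 7
Overlap = 2 / 7 = 2/7

2/7


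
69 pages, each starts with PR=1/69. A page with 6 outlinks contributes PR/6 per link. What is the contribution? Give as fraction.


Initial PR = 1/69 = 1/69
Outlinks = 6
Contribution per link = PR / outlinks
= 1/69 / 6
= 1/414

1/414


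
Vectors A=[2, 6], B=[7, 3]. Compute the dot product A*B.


Dot product = sum of element-wise products
A[0]*B[0] = 2*7 = 14
A[1]*B[1] = 6*3 = 18
Sum = 14 + 18 = 32

32


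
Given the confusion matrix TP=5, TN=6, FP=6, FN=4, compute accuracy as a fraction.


Accuracy = (TP + TN) / (TP + TN + FP + FN)
TP + TN = 5 + 6 = 11
Total = 5 + 6 + 6 + 4 = 21
Accuracy = 11 / 21 = 11/21

11/21


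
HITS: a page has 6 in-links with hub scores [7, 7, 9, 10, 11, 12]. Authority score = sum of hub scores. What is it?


Authority = sum of hub scores of in-linkers
In-link 1: hub score = 7
In-link 2: hub score = 7
In-link 3: hub score = 9
In-link 4: hub score = 10
In-link 5: hub score = 11
In-link 6: hub score = 12
Authority = 7 + 7 + 9 + 10 + 11 + 12 = 56

56


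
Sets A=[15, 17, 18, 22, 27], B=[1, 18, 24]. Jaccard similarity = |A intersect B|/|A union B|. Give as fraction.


A intersect B = [18]
|A intersect B| = 1
A union B = [1, 15, 17, 18, 22, 24, 27]
|A union B| = 7
Jaccard = 1/7 = 1/7

1/7


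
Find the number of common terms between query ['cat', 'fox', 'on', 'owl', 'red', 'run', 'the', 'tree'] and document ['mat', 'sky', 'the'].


Query terms: ['cat', 'fox', 'on', 'owl', 'red', 'run', 'the', 'tree']
Document terms: ['mat', 'sky', 'the']
Common terms: ['the']
Overlap count = 1

1


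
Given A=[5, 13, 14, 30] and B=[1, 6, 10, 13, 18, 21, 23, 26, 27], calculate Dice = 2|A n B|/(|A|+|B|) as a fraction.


A intersect B = [13]
|A intersect B| = 1
|A| = 4, |B| = 9
Dice = 2*1 / (4+9)
= 2 / 13 = 2/13

2/13


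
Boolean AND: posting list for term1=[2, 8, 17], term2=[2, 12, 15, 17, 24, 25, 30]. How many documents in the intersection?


Boolean AND: find intersection of posting lists
term1 docs: [2, 8, 17]
term2 docs: [2, 12, 15, 17, 24, 25, 30]
Intersection: [2, 17]
|intersection| = 2

2


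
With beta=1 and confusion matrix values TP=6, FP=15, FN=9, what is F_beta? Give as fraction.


P = TP/(TP+FP) = 6/21 = 2/7
R = TP/(TP+FN) = 6/15 = 2/5
beta^2 = 1^2 = 1
(1 + beta^2) = 2
Numerator = (1+beta^2)*P*R = 8/35
Denominator = beta^2*P + R = 2/7 + 2/5 = 24/35
F_beta = 1/3

1/3


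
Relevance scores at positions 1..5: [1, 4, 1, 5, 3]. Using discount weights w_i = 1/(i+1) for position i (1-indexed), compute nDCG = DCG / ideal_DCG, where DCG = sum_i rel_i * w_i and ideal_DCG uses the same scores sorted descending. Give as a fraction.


Position discount weights w_i = 1/(i+1) for i=1..5:
Weights = [1/2, 1/3, 1/4, 1/5, 1/6]
Actual relevance: [1, 4, 1, 5, 3]
DCG = 1/2 + 4/3 + 1/4 + 5/5 + 3/6 = 43/12
Ideal relevance (sorted desc): [5, 4, 3, 1, 1]
Ideal DCG = 5/2 + 4/3 + 3/4 + 1/5 + 1/6 = 99/20
nDCG = DCG / ideal_DCG = 43/12 / 99/20 = 215/297

215/297


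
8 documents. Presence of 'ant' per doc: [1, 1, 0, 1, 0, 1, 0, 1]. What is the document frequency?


Checking each document for 'ant':
Doc 1: present
Doc 2: present
Doc 3: absent
Doc 4: present
Doc 5: absent
Doc 6: present
Doc 7: absent
Doc 8: present
df = sum of presences = 1 + 1 + 0 + 1 + 0 + 1 + 0 + 1 = 5

5


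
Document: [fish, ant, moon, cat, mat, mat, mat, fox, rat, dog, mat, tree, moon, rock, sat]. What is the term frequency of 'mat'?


Document has 15 words
Scanning for 'mat':
Found at positions: [4, 5, 6, 10]
Count = 4

4


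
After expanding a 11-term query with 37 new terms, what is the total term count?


Original terms: 11
Expansion terms: 37
Total = 11 + 37 = 48

48


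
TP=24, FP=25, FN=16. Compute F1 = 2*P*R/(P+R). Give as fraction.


F1 = 2 * P * R / (P + R)
P = TP/(TP+FP) = 24/49 = 24/49
R = TP/(TP+FN) = 24/40 = 3/5
2 * P * R = 2 * 24/49 * 3/5 = 144/245
P + R = 24/49 + 3/5 = 267/245
F1 = 144/245 / 267/245 = 48/89

48/89


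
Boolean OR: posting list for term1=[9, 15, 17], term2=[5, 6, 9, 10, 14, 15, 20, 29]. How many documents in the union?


Boolean OR: find union of posting lists
term1 docs: [9, 15, 17]
term2 docs: [5, 6, 9, 10, 14, 15, 20, 29]
Union: [5, 6, 9, 10, 14, 15, 17, 20, 29]
|union| = 9

9


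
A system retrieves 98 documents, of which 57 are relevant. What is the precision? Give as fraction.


Precision = relevant_retrieved / total_retrieved
= 57 / 98
= 57 / (57 + 41)
= 57/98

57/98


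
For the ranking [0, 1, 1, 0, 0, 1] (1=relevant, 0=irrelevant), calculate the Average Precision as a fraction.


Computing P@k for each relevant position:
Position 1: not relevant
Position 2: relevant, P@2 = 1/2 = 1/2
Position 3: relevant, P@3 = 2/3 = 2/3
Position 4: not relevant
Position 5: not relevant
Position 6: relevant, P@6 = 3/6 = 1/2
Sum of P@k = 1/2 + 2/3 + 1/2 = 5/3
AP = 5/3 / 3 = 5/9

5/9


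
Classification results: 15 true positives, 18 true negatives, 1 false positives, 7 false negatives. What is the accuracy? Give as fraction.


Accuracy = (TP + TN) / (TP + TN + FP + FN)
TP + TN = 15 + 18 = 33
Total = 15 + 18 + 1 + 7 = 41
Accuracy = 33 / 41 = 33/41

33/41


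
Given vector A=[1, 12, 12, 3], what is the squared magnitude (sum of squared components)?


|A|^2 = sum of squared components
A[0]^2 = 1^2 = 1
A[1]^2 = 12^2 = 144
A[2]^2 = 12^2 = 144
A[3]^2 = 3^2 = 9
Sum = 1 + 144 + 144 + 9 = 298

298


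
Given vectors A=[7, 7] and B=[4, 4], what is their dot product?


Dot product = sum of element-wise products
A[0]*B[0] = 7*4 = 28
A[1]*B[1] = 7*4 = 28
Sum = 28 + 28 = 56

56


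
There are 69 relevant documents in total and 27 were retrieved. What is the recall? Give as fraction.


Recall = retrieved_relevant / total_relevant
= 27 / 69
= 27 / (27 + 42)
= 9/23

9/23


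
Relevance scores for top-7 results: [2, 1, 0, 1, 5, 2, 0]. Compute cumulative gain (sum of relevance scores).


Cumulative Gain = sum of relevance scores
Position 1: rel=2, running sum=2
Position 2: rel=1, running sum=3
Position 3: rel=0, running sum=3
Position 4: rel=1, running sum=4
Position 5: rel=5, running sum=9
Position 6: rel=2, running sum=11
Position 7: rel=0, running sum=11
CG = 11

11


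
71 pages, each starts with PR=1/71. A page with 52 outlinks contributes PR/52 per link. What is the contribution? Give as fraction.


Initial PR = 1/71 = 1/71
Outlinks = 52
Contribution per link = PR / outlinks
= 1/71 / 52
= 1/3692

1/3692


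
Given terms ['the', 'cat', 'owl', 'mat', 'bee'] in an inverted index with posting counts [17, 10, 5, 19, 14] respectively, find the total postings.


Summing posting list sizes:
'the': 17 postings
'cat': 10 postings
'owl': 5 postings
'mat': 19 postings
'bee': 14 postings
Total = 17 + 10 + 5 + 19 + 14 = 65

65


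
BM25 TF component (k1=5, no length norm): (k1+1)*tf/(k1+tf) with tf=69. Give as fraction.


BM25 TF component = (k1+1)*tf / (k1+tf)
k1 = 5, tf = 69
Numerator = (5+1)*69 = 414
Denominator = 5 + 69 = 74
= 414/74 = 207/37

207/37


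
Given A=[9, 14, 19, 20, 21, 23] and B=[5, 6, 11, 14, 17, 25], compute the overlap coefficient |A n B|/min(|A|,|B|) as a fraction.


A intersect B = [14]
|A intersect B| = 1
min(|A|, |B|) = min(6, 6) = 6
Overlap = 1 / 6 = 1/6

1/6


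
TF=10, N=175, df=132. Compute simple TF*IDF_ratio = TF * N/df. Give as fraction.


TF * (N/df)
= 10 * (175/132)
= 10 * 175/132
= 875/66

875/66


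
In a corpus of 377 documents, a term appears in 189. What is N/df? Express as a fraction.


IDF ratio = N / df
= 377 / 189
= 377/189

377/189


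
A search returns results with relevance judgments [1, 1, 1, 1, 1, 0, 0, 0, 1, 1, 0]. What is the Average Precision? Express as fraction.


Computing P@k for each relevant position:
Position 1: relevant, P@1 = 1/1 = 1
Position 2: relevant, P@2 = 2/2 = 1
Position 3: relevant, P@3 = 3/3 = 1
Position 4: relevant, P@4 = 4/4 = 1
Position 5: relevant, P@5 = 5/5 = 1
Position 6: not relevant
Position 7: not relevant
Position 8: not relevant
Position 9: relevant, P@9 = 6/9 = 2/3
Position 10: relevant, P@10 = 7/10 = 7/10
Position 11: not relevant
Sum of P@k = 1 + 1 + 1 + 1 + 1 + 2/3 + 7/10 = 191/30
AP = 191/30 / 7 = 191/210

191/210


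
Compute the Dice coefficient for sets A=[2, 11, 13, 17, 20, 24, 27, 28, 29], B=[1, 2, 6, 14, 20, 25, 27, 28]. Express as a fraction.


A intersect B = [2, 20, 27, 28]
|A intersect B| = 4
|A| = 9, |B| = 8
Dice = 2*4 / (9+8)
= 8 / 17 = 8/17

8/17


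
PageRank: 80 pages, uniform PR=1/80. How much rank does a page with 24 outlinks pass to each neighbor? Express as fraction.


Initial PR = 1/80 = 1/80
Outlinks = 24
Contribution per link = PR / outlinks
= 1/80 / 24
= 1/1920

1/1920


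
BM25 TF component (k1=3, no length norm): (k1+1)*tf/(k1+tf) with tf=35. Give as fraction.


BM25 TF component = (k1+1)*tf / (k1+tf)
k1 = 3, tf = 35
Numerator = (3+1)*35 = 140
Denominator = 3 + 35 = 38
= 140/38 = 70/19

70/19


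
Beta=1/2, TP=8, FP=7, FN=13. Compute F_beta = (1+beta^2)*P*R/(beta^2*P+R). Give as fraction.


P = TP/(TP+FP) = 8/15 = 8/15
R = TP/(TP+FN) = 8/21 = 8/21
beta^2 = 1/2^2 = 1/4
(1 + beta^2) = 5/4
Numerator = (1+beta^2)*P*R = 16/63
Denominator = beta^2*P + R = 2/15 + 8/21 = 18/35
F_beta = 40/81

40/81


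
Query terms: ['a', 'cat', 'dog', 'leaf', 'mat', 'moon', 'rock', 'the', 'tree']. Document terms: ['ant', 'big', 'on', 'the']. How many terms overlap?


Query terms: ['a', 'cat', 'dog', 'leaf', 'mat', 'moon', 'rock', 'the', 'tree']
Document terms: ['ant', 'big', 'on', 'the']
Common terms: ['the']
Overlap count = 1

1


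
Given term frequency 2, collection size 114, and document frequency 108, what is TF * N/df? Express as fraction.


TF * (N/df)
= 2 * (114/108)
= 2 * 19/18
= 19/9

19/9


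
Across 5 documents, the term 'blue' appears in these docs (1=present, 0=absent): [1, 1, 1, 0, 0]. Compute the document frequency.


Checking each document for 'blue':
Doc 1: present
Doc 2: present
Doc 3: present
Doc 4: absent
Doc 5: absent
df = sum of presences = 1 + 1 + 1 + 0 + 0 = 3

3


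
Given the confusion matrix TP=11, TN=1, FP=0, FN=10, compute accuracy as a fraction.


Accuracy = (TP + TN) / (TP + TN + FP + FN)
TP + TN = 11 + 1 = 12
Total = 11 + 1 + 0 + 10 = 22
Accuracy = 12 / 22 = 6/11

6/11


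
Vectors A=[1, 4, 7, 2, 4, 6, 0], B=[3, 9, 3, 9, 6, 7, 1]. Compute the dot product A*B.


Dot product = sum of element-wise products
A[0]*B[0] = 1*3 = 3
A[1]*B[1] = 4*9 = 36
A[2]*B[2] = 7*3 = 21
A[3]*B[3] = 2*9 = 18
A[4]*B[4] = 4*6 = 24
A[5]*B[5] = 6*7 = 42
A[6]*B[6] = 0*1 = 0
Sum = 3 + 36 + 21 + 18 + 24 + 42 + 0 = 144

144


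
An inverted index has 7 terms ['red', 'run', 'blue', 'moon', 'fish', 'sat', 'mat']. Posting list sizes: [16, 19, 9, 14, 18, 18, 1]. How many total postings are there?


Summing posting list sizes:
'red': 16 postings
'run': 19 postings
'blue': 9 postings
'moon': 14 postings
'fish': 18 postings
'sat': 18 postings
'mat': 1 postings
Total = 16 + 19 + 9 + 14 + 18 + 18 + 1 = 95

95


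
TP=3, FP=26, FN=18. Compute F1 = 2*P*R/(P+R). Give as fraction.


F1 = 2 * P * R / (P + R)
P = TP/(TP+FP) = 3/29 = 3/29
R = TP/(TP+FN) = 3/21 = 1/7
2 * P * R = 2 * 3/29 * 1/7 = 6/203
P + R = 3/29 + 1/7 = 50/203
F1 = 6/203 / 50/203 = 3/25

3/25


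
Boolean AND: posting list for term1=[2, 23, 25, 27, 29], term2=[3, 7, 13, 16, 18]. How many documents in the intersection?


Boolean AND: find intersection of posting lists
term1 docs: [2, 23, 25, 27, 29]
term2 docs: [3, 7, 13, 16, 18]
Intersection: []
|intersection| = 0

0


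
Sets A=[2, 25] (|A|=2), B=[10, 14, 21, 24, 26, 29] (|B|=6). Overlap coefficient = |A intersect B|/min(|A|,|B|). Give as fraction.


A intersect B = []
|A intersect B| = 0
min(|A|, |B|) = min(2, 6) = 2
Overlap = 0 / 2 = 0

0


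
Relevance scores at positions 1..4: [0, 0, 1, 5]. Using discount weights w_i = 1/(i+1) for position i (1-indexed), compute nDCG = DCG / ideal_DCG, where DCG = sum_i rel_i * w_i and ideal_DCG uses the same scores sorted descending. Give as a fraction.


Position discount weights w_i = 1/(i+1) for i=1..4:
Weights = [1/2, 1/3, 1/4, 1/5]
Actual relevance: [0, 0, 1, 5]
DCG = 0/2 + 0/3 + 1/4 + 5/5 = 5/4
Ideal relevance (sorted desc): [5, 1, 0, 0]
Ideal DCG = 5/2 + 1/3 + 0/4 + 0/5 = 17/6
nDCG = DCG / ideal_DCG = 5/4 / 17/6 = 15/34

15/34


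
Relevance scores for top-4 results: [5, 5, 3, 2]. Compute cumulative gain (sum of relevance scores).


Cumulative Gain = sum of relevance scores
Position 1: rel=5, running sum=5
Position 2: rel=5, running sum=10
Position 3: rel=3, running sum=13
Position 4: rel=2, running sum=15
CG = 15

15


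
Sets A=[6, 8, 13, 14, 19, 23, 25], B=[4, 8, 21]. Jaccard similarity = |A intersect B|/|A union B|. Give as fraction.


A intersect B = [8]
|A intersect B| = 1
A union B = [4, 6, 8, 13, 14, 19, 21, 23, 25]
|A union B| = 9
Jaccard = 1/9 = 1/9

1/9


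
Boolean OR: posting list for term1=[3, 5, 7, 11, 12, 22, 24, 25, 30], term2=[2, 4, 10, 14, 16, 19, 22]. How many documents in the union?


Boolean OR: find union of posting lists
term1 docs: [3, 5, 7, 11, 12, 22, 24, 25, 30]
term2 docs: [2, 4, 10, 14, 16, 19, 22]
Union: [2, 3, 4, 5, 7, 10, 11, 12, 14, 16, 19, 22, 24, 25, 30]
|union| = 15

15


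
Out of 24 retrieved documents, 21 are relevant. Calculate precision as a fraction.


Precision = relevant_retrieved / total_retrieved
= 21 / 24
= 21 / (21 + 3)
= 7/8

7/8


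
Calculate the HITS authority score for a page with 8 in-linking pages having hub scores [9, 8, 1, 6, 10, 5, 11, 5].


Authority = sum of hub scores of in-linkers
In-link 1: hub score = 9
In-link 2: hub score = 8
In-link 3: hub score = 1
In-link 4: hub score = 6
In-link 5: hub score = 10
In-link 6: hub score = 5
In-link 7: hub score = 11
In-link 8: hub score = 5
Authority = 9 + 8 + 1 + 6 + 10 + 5 + 11 + 5 = 55

55


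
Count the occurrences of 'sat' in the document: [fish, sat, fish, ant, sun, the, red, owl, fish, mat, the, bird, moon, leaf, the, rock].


Document has 16 words
Scanning for 'sat':
Found at positions: [1]
Count = 1

1


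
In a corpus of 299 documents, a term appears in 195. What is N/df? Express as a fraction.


IDF ratio = N / df
= 299 / 195
= 23/15

23/15


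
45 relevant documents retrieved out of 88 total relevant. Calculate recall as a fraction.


Recall = retrieved_relevant / total_relevant
= 45 / 88
= 45 / (45 + 43)
= 45/88

45/88


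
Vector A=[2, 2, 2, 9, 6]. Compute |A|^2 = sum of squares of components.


|A|^2 = sum of squared components
A[0]^2 = 2^2 = 4
A[1]^2 = 2^2 = 4
A[2]^2 = 2^2 = 4
A[3]^2 = 9^2 = 81
A[4]^2 = 6^2 = 36
Sum = 4 + 4 + 4 + 81 + 36 = 129

129


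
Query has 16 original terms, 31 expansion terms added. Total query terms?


Original terms: 16
Expansion terms: 31
Total = 16 + 31 = 47

47


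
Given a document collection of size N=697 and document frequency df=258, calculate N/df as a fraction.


IDF ratio = N / df
= 697 / 258
= 697/258

697/258


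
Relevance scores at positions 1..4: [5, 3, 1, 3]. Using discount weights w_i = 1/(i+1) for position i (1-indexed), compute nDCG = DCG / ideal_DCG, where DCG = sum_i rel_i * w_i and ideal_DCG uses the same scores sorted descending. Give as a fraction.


Position discount weights w_i = 1/(i+1) for i=1..4:
Weights = [1/2, 1/3, 1/4, 1/5]
Actual relevance: [5, 3, 1, 3]
DCG = 5/2 + 3/3 + 1/4 + 3/5 = 87/20
Ideal relevance (sorted desc): [5, 3, 3, 1]
Ideal DCG = 5/2 + 3/3 + 3/4 + 1/5 = 89/20
nDCG = DCG / ideal_DCG = 87/20 / 89/20 = 87/89

87/89


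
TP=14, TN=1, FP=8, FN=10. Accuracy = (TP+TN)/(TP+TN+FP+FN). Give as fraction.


Accuracy = (TP + TN) / (TP + TN + FP + FN)
TP + TN = 14 + 1 = 15
Total = 14 + 1 + 8 + 10 = 33
Accuracy = 15 / 33 = 5/11

5/11


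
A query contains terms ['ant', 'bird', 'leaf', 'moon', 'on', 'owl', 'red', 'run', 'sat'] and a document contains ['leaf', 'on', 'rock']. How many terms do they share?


Query terms: ['ant', 'bird', 'leaf', 'moon', 'on', 'owl', 'red', 'run', 'sat']
Document terms: ['leaf', 'on', 'rock']
Common terms: ['leaf', 'on']
Overlap count = 2

2


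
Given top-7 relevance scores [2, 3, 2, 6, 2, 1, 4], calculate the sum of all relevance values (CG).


Cumulative Gain = sum of relevance scores
Position 1: rel=2, running sum=2
Position 2: rel=3, running sum=5
Position 3: rel=2, running sum=7
Position 4: rel=6, running sum=13
Position 5: rel=2, running sum=15
Position 6: rel=1, running sum=16
Position 7: rel=4, running sum=20
CG = 20

20


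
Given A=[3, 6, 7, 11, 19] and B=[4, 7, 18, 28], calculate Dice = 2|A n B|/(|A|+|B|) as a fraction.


A intersect B = [7]
|A intersect B| = 1
|A| = 5, |B| = 4
Dice = 2*1 / (5+4)
= 2 / 9 = 2/9

2/9


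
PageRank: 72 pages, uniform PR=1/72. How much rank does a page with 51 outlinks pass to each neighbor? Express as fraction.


Initial PR = 1/72 = 1/72
Outlinks = 51
Contribution per link = PR / outlinks
= 1/72 / 51
= 1/3672

1/3672


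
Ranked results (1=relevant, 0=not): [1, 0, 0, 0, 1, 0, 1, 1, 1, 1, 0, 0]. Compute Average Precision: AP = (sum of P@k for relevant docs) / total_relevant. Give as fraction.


Computing P@k for each relevant position:
Position 1: relevant, P@1 = 1/1 = 1
Position 2: not relevant
Position 3: not relevant
Position 4: not relevant
Position 5: relevant, P@5 = 2/5 = 2/5
Position 6: not relevant
Position 7: relevant, P@7 = 3/7 = 3/7
Position 8: relevant, P@8 = 4/8 = 1/2
Position 9: relevant, P@9 = 5/9 = 5/9
Position 10: relevant, P@10 = 6/10 = 3/5
Position 11: not relevant
Position 12: not relevant
Sum of P@k = 1 + 2/5 + 3/7 + 1/2 + 5/9 + 3/5 = 439/126
AP = 439/126 / 6 = 439/756

439/756


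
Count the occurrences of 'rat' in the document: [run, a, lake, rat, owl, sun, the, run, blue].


Document has 9 words
Scanning for 'rat':
Found at positions: [3]
Count = 1

1


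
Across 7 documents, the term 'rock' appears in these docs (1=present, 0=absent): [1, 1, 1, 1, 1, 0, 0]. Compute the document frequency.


Checking each document for 'rock':
Doc 1: present
Doc 2: present
Doc 3: present
Doc 4: present
Doc 5: present
Doc 6: absent
Doc 7: absent
df = sum of presences = 1 + 1 + 1 + 1 + 1 + 0 + 0 = 5

5


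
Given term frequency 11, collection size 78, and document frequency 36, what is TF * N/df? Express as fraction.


TF * (N/df)
= 11 * (78/36)
= 11 * 13/6
= 143/6

143/6


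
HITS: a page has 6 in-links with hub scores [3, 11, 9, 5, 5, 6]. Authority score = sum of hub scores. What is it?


Authority = sum of hub scores of in-linkers
In-link 1: hub score = 3
In-link 2: hub score = 11
In-link 3: hub score = 9
In-link 4: hub score = 5
In-link 5: hub score = 5
In-link 6: hub score = 6
Authority = 3 + 11 + 9 + 5 + 5 + 6 = 39

39


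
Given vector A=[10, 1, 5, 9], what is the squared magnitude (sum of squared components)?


|A|^2 = sum of squared components
A[0]^2 = 10^2 = 100
A[1]^2 = 1^2 = 1
A[2]^2 = 5^2 = 25
A[3]^2 = 9^2 = 81
Sum = 100 + 1 + 25 + 81 = 207

207


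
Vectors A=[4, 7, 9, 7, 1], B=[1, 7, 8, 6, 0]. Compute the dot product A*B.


Dot product = sum of element-wise products
A[0]*B[0] = 4*1 = 4
A[1]*B[1] = 7*7 = 49
A[2]*B[2] = 9*8 = 72
A[3]*B[3] = 7*6 = 42
A[4]*B[4] = 1*0 = 0
Sum = 4 + 49 + 72 + 42 + 0 = 167

167


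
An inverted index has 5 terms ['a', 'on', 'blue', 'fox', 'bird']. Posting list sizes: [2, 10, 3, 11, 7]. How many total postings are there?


Summing posting list sizes:
'a': 2 postings
'on': 10 postings
'blue': 3 postings
'fox': 11 postings
'bird': 7 postings
Total = 2 + 10 + 3 + 11 + 7 = 33

33


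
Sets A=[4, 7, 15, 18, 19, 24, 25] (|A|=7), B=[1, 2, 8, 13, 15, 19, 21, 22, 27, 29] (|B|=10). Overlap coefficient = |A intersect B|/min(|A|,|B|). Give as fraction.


A intersect B = [15, 19]
|A intersect B| = 2
min(|A|, |B|) = min(7, 10) = 7
Overlap = 2 / 7 = 2/7

2/7


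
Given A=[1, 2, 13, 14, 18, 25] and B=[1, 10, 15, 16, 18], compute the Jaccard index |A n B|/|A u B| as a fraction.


A intersect B = [1, 18]
|A intersect B| = 2
A union B = [1, 2, 10, 13, 14, 15, 16, 18, 25]
|A union B| = 9
Jaccard = 2/9 = 2/9

2/9


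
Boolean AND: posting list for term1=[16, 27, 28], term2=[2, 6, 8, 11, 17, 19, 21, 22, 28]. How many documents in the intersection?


Boolean AND: find intersection of posting lists
term1 docs: [16, 27, 28]
term2 docs: [2, 6, 8, 11, 17, 19, 21, 22, 28]
Intersection: [28]
|intersection| = 1

1


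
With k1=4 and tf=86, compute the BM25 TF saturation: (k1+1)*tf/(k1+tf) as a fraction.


BM25 TF component = (k1+1)*tf / (k1+tf)
k1 = 4, tf = 86
Numerator = (4+1)*86 = 430
Denominator = 4 + 86 = 90
= 430/90 = 43/9

43/9


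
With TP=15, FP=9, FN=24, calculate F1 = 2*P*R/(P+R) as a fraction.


F1 = 2 * P * R / (P + R)
P = TP/(TP+FP) = 15/24 = 5/8
R = TP/(TP+FN) = 15/39 = 5/13
2 * P * R = 2 * 5/8 * 5/13 = 25/52
P + R = 5/8 + 5/13 = 105/104
F1 = 25/52 / 105/104 = 10/21

10/21


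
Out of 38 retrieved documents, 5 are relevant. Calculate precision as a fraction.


Precision = relevant_retrieved / total_retrieved
= 5 / 38
= 5 / (5 + 33)
= 5/38

5/38


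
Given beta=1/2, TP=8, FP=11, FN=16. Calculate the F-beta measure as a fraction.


P = TP/(TP+FP) = 8/19 = 8/19
R = TP/(TP+FN) = 8/24 = 1/3
beta^2 = 1/2^2 = 1/4
(1 + beta^2) = 5/4
Numerator = (1+beta^2)*P*R = 10/57
Denominator = beta^2*P + R = 2/19 + 1/3 = 25/57
F_beta = 2/5

2/5


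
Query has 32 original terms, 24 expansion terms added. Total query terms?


Original terms: 32
Expansion terms: 24
Total = 32 + 24 = 56

56


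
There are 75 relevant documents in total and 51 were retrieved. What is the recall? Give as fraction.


Recall = retrieved_relevant / total_relevant
= 51 / 75
= 51 / (51 + 24)
= 17/25

17/25


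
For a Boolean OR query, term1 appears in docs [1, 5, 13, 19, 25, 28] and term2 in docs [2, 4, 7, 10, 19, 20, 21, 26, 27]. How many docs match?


Boolean OR: find union of posting lists
term1 docs: [1, 5, 13, 19, 25, 28]
term2 docs: [2, 4, 7, 10, 19, 20, 21, 26, 27]
Union: [1, 2, 4, 5, 7, 10, 13, 19, 20, 21, 25, 26, 27, 28]
|union| = 14

14


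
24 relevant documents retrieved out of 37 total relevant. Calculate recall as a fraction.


Recall = retrieved_relevant / total_relevant
= 24 / 37
= 24 / (24 + 13)
= 24/37

24/37


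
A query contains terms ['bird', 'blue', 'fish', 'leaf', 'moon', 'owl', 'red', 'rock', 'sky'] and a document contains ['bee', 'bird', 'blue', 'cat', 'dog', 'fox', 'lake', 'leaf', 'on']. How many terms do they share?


Query terms: ['bird', 'blue', 'fish', 'leaf', 'moon', 'owl', 'red', 'rock', 'sky']
Document terms: ['bee', 'bird', 'blue', 'cat', 'dog', 'fox', 'lake', 'leaf', 'on']
Common terms: ['bird', 'blue', 'leaf']
Overlap count = 3

3


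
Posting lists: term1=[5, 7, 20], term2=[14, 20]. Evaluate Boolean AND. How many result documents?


Boolean AND: find intersection of posting lists
term1 docs: [5, 7, 20]
term2 docs: [14, 20]
Intersection: [20]
|intersection| = 1

1


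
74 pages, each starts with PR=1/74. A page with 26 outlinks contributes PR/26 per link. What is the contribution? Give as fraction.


Initial PR = 1/74 = 1/74
Outlinks = 26
Contribution per link = PR / outlinks
= 1/74 / 26
= 1/1924

1/1924


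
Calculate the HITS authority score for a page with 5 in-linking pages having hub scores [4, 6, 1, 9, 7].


Authority = sum of hub scores of in-linkers
In-link 1: hub score = 4
In-link 2: hub score = 6
In-link 3: hub score = 1
In-link 4: hub score = 9
In-link 5: hub score = 7
Authority = 4 + 6 + 1 + 9 + 7 = 27

27


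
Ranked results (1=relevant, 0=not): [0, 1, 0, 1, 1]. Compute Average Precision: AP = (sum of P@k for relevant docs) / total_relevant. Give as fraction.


Computing P@k for each relevant position:
Position 1: not relevant
Position 2: relevant, P@2 = 1/2 = 1/2
Position 3: not relevant
Position 4: relevant, P@4 = 2/4 = 1/2
Position 5: relevant, P@5 = 3/5 = 3/5
Sum of P@k = 1/2 + 1/2 + 3/5 = 8/5
AP = 8/5 / 3 = 8/15

8/15


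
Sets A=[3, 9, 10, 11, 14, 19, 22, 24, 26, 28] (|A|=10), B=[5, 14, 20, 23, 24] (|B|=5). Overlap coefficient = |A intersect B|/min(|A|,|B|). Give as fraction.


A intersect B = [14, 24]
|A intersect B| = 2
min(|A|, |B|) = min(10, 5) = 5
Overlap = 2 / 5 = 2/5

2/5


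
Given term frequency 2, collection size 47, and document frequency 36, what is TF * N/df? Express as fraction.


TF * (N/df)
= 2 * (47/36)
= 2 * 47/36
= 47/18

47/18


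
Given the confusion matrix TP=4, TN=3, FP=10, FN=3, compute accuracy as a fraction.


Accuracy = (TP + TN) / (TP + TN + FP + FN)
TP + TN = 4 + 3 = 7
Total = 4 + 3 + 10 + 3 = 20
Accuracy = 7 / 20 = 7/20

7/20


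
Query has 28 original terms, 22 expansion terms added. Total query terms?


Original terms: 28
Expansion terms: 22
Total = 28 + 22 = 50

50


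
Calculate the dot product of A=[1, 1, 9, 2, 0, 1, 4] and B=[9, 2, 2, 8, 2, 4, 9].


Dot product = sum of element-wise products
A[0]*B[0] = 1*9 = 9
A[1]*B[1] = 1*2 = 2
A[2]*B[2] = 9*2 = 18
A[3]*B[3] = 2*8 = 16
A[4]*B[4] = 0*2 = 0
A[5]*B[5] = 1*4 = 4
A[6]*B[6] = 4*9 = 36
Sum = 9 + 2 + 18 + 16 + 0 + 4 + 36 = 85

85


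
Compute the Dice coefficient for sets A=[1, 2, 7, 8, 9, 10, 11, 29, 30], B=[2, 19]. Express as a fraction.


A intersect B = [2]
|A intersect B| = 1
|A| = 9, |B| = 2
Dice = 2*1 / (9+2)
= 2 / 11 = 2/11

2/11


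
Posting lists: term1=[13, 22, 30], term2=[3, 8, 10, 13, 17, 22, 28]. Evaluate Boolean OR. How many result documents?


Boolean OR: find union of posting lists
term1 docs: [13, 22, 30]
term2 docs: [3, 8, 10, 13, 17, 22, 28]
Union: [3, 8, 10, 13, 17, 22, 28, 30]
|union| = 8

8


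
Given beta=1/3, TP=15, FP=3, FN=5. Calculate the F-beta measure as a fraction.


P = TP/(TP+FP) = 15/18 = 5/6
R = TP/(TP+FN) = 15/20 = 3/4
beta^2 = 1/3^2 = 1/9
(1 + beta^2) = 10/9
Numerator = (1+beta^2)*P*R = 25/36
Denominator = beta^2*P + R = 5/54 + 3/4 = 91/108
F_beta = 75/91

75/91


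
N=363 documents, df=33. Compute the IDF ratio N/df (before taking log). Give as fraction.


IDF ratio = N / df
= 363 / 33
= 11

11


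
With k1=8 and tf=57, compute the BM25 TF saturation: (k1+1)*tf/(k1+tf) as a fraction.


BM25 TF component = (k1+1)*tf / (k1+tf)
k1 = 8, tf = 57
Numerator = (8+1)*57 = 513
Denominator = 8 + 57 = 65
= 513/65 = 513/65

513/65


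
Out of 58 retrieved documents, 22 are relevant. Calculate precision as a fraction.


Precision = relevant_retrieved / total_retrieved
= 22 / 58
= 22 / (22 + 36)
= 11/29

11/29


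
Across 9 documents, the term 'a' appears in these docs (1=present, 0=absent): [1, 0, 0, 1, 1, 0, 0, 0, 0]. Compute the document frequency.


Checking each document for 'a':
Doc 1: present
Doc 2: absent
Doc 3: absent
Doc 4: present
Doc 5: present
Doc 6: absent
Doc 7: absent
Doc 8: absent
Doc 9: absent
df = sum of presences = 1 + 0 + 0 + 1 + 1 + 0 + 0 + 0 + 0 = 3

3


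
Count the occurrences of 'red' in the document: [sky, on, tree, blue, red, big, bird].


Document has 7 words
Scanning for 'red':
Found at positions: [4]
Count = 1

1


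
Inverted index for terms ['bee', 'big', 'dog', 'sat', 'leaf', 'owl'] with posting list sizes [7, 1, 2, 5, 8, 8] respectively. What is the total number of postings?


Summing posting list sizes:
'bee': 7 postings
'big': 1 postings
'dog': 2 postings
'sat': 5 postings
'leaf': 8 postings
'owl': 8 postings
Total = 7 + 1 + 2 + 5 + 8 + 8 = 31

31


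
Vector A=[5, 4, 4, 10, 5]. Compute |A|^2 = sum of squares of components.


|A|^2 = sum of squared components
A[0]^2 = 5^2 = 25
A[1]^2 = 4^2 = 16
A[2]^2 = 4^2 = 16
A[3]^2 = 10^2 = 100
A[4]^2 = 5^2 = 25
Sum = 25 + 16 + 16 + 100 + 25 = 182

182


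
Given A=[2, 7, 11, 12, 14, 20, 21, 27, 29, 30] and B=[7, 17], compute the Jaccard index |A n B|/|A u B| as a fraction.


A intersect B = [7]
|A intersect B| = 1
A union B = [2, 7, 11, 12, 14, 17, 20, 21, 27, 29, 30]
|A union B| = 11
Jaccard = 1/11 = 1/11

1/11


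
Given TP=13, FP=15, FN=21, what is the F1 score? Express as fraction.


F1 = 2 * P * R / (P + R)
P = TP/(TP+FP) = 13/28 = 13/28
R = TP/(TP+FN) = 13/34 = 13/34
2 * P * R = 2 * 13/28 * 13/34 = 169/476
P + R = 13/28 + 13/34 = 403/476
F1 = 169/476 / 403/476 = 13/31

13/31


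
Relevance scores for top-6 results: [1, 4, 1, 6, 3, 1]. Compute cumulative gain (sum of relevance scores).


Cumulative Gain = sum of relevance scores
Position 1: rel=1, running sum=1
Position 2: rel=4, running sum=5
Position 3: rel=1, running sum=6
Position 4: rel=6, running sum=12
Position 5: rel=3, running sum=15
Position 6: rel=1, running sum=16
CG = 16

16


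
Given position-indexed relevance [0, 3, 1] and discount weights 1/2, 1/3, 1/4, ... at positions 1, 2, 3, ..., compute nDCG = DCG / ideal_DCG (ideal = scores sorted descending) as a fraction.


Position discount weights w_i = 1/(i+1) for i=1..3:
Weights = [1/2, 1/3, 1/4]
Actual relevance: [0, 3, 1]
DCG = 0/2 + 3/3 + 1/4 = 5/4
Ideal relevance (sorted desc): [3, 1, 0]
Ideal DCG = 3/2 + 1/3 + 0/4 = 11/6
nDCG = DCG / ideal_DCG = 5/4 / 11/6 = 15/22

15/22


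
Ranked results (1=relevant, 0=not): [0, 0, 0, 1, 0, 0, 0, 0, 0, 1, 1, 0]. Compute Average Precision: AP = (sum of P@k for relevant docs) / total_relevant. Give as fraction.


Computing P@k for each relevant position:
Position 1: not relevant
Position 2: not relevant
Position 3: not relevant
Position 4: relevant, P@4 = 1/4 = 1/4
Position 5: not relevant
Position 6: not relevant
Position 7: not relevant
Position 8: not relevant
Position 9: not relevant
Position 10: relevant, P@10 = 2/10 = 1/5
Position 11: relevant, P@11 = 3/11 = 3/11
Position 12: not relevant
Sum of P@k = 1/4 + 1/5 + 3/11 = 159/220
AP = 159/220 / 3 = 53/220

53/220


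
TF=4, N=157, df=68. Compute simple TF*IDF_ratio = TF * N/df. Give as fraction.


TF * (N/df)
= 4 * (157/68)
= 4 * 157/68
= 157/17

157/17


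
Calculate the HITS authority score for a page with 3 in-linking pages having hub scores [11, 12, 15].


Authority = sum of hub scores of in-linkers
In-link 1: hub score = 11
In-link 2: hub score = 12
In-link 3: hub score = 15
Authority = 11 + 12 + 15 = 38

38


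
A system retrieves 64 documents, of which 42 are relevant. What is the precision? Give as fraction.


Precision = relevant_retrieved / total_retrieved
= 42 / 64
= 42 / (42 + 22)
= 21/32

21/32


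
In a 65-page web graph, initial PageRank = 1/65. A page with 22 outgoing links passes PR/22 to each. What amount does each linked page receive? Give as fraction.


Initial PR = 1/65 = 1/65
Outlinks = 22
Contribution per link = PR / outlinks
= 1/65 / 22
= 1/1430

1/1430


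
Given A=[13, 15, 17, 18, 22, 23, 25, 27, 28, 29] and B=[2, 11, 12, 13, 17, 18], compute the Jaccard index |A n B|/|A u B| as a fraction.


A intersect B = [13, 17, 18]
|A intersect B| = 3
A union B = [2, 11, 12, 13, 15, 17, 18, 22, 23, 25, 27, 28, 29]
|A union B| = 13
Jaccard = 3/13 = 3/13

3/13


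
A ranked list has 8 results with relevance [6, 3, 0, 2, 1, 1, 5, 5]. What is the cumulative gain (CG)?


Cumulative Gain = sum of relevance scores
Position 1: rel=6, running sum=6
Position 2: rel=3, running sum=9
Position 3: rel=0, running sum=9
Position 4: rel=2, running sum=11
Position 5: rel=1, running sum=12
Position 6: rel=1, running sum=13
Position 7: rel=5, running sum=18
Position 8: rel=5, running sum=23
CG = 23

23


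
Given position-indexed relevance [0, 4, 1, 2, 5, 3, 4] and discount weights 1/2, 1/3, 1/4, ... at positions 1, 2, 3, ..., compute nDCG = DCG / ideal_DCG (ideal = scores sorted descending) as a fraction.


Position discount weights w_i = 1/(i+1) for i=1..7:
Weights = [1/2, 1/3, 1/4, 1/5, 1/6, 1/7, 1/8]
Actual relevance: [0, 4, 1, 2, 5, 3, 4]
DCG = 0/2 + 4/3 + 1/4 + 2/5 + 5/6 + 3/7 + 4/8 = 1573/420
Ideal relevance (sorted desc): [5, 4, 4, 3, 2, 1, 0]
Ideal DCG = 5/2 + 4/3 + 4/4 + 3/5 + 2/6 + 1/7 + 0/8 = 1241/210
nDCG = DCG / ideal_DCG = 1573/420 / 1241/210 = 1573/2482

1573/2482


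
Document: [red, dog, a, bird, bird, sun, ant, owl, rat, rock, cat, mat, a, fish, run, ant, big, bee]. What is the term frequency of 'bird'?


Document has 18 words
Scanning for 'bird':
Found at positions: [3, 4]
Count = 2

2


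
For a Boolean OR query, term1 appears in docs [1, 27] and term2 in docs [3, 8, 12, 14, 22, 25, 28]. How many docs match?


Boolean OR: find union of posting lists
term1 docs: [1, 27]
term2 docs: [3, 8, 12, 14, 22, 25, 28]
Union: [1, 3, 8, 12, 14, 22, 25, 27, 28]
|union| = 9

9


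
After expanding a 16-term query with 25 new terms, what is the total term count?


Original terms: 16
Expansion terms: 25
Total = 16 + 25 = 41

41


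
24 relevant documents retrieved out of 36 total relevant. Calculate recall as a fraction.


Recall = retrieved_relevant / total_relevant
= 24 / 36
= 24 / (24 + 12)
= 2/3

2/3


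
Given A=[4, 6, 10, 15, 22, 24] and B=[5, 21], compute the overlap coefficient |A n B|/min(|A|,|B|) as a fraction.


A intersect B = []
|A intersect B| = 0
min(|A|, |B|) = min(6, 2) = 2
Overlap = 0 / 2 = 0

0


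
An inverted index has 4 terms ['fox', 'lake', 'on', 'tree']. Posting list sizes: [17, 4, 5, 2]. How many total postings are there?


Summing posting list sizes:
'fox': 17 postings
'lake': 4 postings
'on': 5 postings
'tree': 2 postings
Total = 17 + 4 + 5 + 2 = 28

28


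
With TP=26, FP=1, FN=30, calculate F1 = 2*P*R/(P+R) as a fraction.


F1 = 2 * P * R / (P + R)
P = TP/(TP+FP) = 26/27 = 26/27
R = TP/(TP+FN) = 26/56 = 13/28
2 * P * R = 2 * 26/27 * 13/28 = 169/189
P + R = 26/27 + 13/28 = 1079/756
F1 = 169/189 / 1079/756 = 52/83

52/83


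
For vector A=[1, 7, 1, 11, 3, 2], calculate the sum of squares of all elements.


|A|^2 = sum of squared components
A[0]^2 = 1^2 = 1
A[1]^2 = 7^2 = 49
A[2]^2 = 1^2 = 1
A[3]^2 = 11^2 = 121
A[4]^2 = 3^2 = 9
A[5]^2 = 2^2 = 4
Sum = 1 + 49 + 1 + 121 + 9 + 4 = 185

185


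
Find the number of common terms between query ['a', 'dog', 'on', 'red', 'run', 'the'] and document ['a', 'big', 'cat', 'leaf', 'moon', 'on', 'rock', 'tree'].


Query terms: ['a', 'dog', 'on', 'red', 'run', 'the']
Document terms: ['a', 'big', 'cat', 'leaf', 'moon', 'on', 'rock', 'tree']
Common terms: ['a', 'on']
Overlap count = 2

2


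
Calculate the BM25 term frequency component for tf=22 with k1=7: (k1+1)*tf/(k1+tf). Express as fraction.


BM25 TF component = (k1+1)*tf / (k1+tf)
k1 = 7, tf = 22
Numerator = (7+1)*22 = 176
Denominator = 7 + 22 = 29
= 176/29 = 176/29

176/29


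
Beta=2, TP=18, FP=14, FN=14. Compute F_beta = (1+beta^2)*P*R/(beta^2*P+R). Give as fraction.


P = TP/(TP+FP) = 18/32 = 9/16
R = TP/(TP+FN) = 18/32 = 9/16
beta^2 = 2^2 = 4
(1 + beta^2) = 5
Numerator = (1+beta^2)*P*R = 405/256
Denominator = beta^2*P + R = 9/4 + 9/16 = 45/16
F_beta = 9/16

9/16


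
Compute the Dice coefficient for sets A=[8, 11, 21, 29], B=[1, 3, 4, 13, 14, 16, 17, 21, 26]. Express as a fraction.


A intersect B = [21]
|A intersect B| = 1
|A| = 4, |B| = 9
Dice = 2*1 / (4+9)
= 2 / 13 = 2/13

2/13


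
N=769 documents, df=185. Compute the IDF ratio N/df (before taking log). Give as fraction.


IDF ratio = N / df
= 769 / 185
= 769/185

769/185


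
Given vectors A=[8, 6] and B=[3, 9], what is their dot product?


Dot product = sum of element-wise products
A[0]*B[0] = 8*3 = 24
A[1]*B[1] = 6*9 = 54
Sum = 24 + 54 = 78

78


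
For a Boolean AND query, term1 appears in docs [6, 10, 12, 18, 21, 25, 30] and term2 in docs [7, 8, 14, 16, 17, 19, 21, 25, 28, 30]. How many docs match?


Boolean AND: find intersection of posting lists
term1 docs: [6, 10, 12, 18, 21, 25, 30]
term2 docs: [7, 8, 14, 16, 17, 19, 21, 25, 28, 30]
Intersection: [21, 25, 30]
|intersection| = 3

3


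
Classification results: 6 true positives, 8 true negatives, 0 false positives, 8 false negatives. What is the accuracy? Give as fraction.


Accuracy = (TP + TN) / (TP + TN + FP + FN)
TP + TN = 6 + 8 = 14
Total = 6 + 8 + 0 + 8 = 22
Accuracy = 14 / 22 = 7/11

7/11


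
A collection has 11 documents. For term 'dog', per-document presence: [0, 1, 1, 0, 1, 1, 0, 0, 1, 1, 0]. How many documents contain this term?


Checking each document for 'dog':
Doc 1: absent
Doc 2: present
Doc 3: present
Doc 4: absent
Doc 5: present
Doc 6: present
Doc 7: absent
Doc 8: absent
Doc 9: present
Doc 10: present
Doc 11: absent
df = sum of presences = 0 + 1 + 1 + 0 + 1 + 1 + 0 + 0 + 1 + 1 + 0 = 6

6


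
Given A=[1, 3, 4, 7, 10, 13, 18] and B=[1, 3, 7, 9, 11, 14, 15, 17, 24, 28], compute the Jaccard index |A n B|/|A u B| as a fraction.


A intersect B = [1, 3, 7]
|A intersect B| = 3
A union B = [1, 3, 4, 7, 9, 10, 11, 13, 14, 15, 17, 18, 24, 28]
|A union B| = 14
Jaccard = 3/14 = 3/14

3/14


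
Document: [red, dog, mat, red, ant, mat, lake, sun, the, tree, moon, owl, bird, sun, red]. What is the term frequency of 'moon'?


Document has 15 words
Scanning for 'moon':
Found at positions: [10]
Count = 1

1


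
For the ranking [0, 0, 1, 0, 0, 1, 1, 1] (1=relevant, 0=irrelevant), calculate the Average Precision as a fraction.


Computing P@k for each relevant position:
Position 1: not relevant
Position 2: not relevant
Position 3: relevant, P@3 = 1/3 = 1/3
Position 4: not relevant
Position 5: not relevant
Position 6: relevant, P@6 = 2/6 = 1/3
Position 7: relevant, P@7 = 3/7 = 3/7
Position 8: relevant, P@8 = 4/8 = 1/2
Sum of P@k = 1/3 + 1/3 + 3/7 + 1/2 = 67/42
AP = 67/42 / 4 = 67/168

67/168


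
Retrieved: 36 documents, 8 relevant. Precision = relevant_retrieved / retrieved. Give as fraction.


Precision = relevant_retrieved / total_retrieved
= 8 / 36
= 8 / (8 + 28)
= 2/9

2/9


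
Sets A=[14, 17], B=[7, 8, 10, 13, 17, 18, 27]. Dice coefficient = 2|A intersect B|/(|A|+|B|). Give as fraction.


A intersect B = [17]
|A intersect B| = 1
|A| = 2, |B| = 7
Dice = 2*1 / (2+7)
= 2 / 9 = 2/9

2/9


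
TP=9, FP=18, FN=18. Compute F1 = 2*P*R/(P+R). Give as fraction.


F1 = 2 * P * R / (P + R)
P = TP/(TP+FP) = 9/27 = 1/3
R = TP/(TP+FN) = 9/27 = 1/3
2 * P * R = 2 * 1/3 * 1/3 = 2/9
P + R = 1/3 + 1/3 = 2/3
F1 = 2/9 / 2/3 = 1/3

1/3
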